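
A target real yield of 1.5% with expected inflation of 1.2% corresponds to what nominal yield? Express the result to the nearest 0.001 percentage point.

2.718%

By the Fisher equation, 1 + r_nom = (1 + 1.5%)(1 + 1.2%) = 1.015 × 1.012 = 1.02718.
So r_nom = 2.718%.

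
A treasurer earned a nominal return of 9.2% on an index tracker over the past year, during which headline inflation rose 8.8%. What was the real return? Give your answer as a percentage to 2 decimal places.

0.37%

Real return via the Fisher equation: (1 + 9.2%)/(1 + 8.8%) − 1 = 1.092/1.088 − 1 ≈ 0.00368.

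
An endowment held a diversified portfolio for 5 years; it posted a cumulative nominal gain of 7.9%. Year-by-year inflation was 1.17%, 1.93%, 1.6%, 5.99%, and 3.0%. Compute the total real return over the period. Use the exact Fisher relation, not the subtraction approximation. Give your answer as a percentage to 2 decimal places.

Cumulative inflation factor: 1.0117 × 1.0193 × 1.016 × 1.0599 × 1.030 ≈ 1.14380.
Nominal growth factor: 1.07900. Real growth factor = 1.07900 / 1.14380 ≈ 0.94335.
Total real return ≈ -5.6652%.

-5.67%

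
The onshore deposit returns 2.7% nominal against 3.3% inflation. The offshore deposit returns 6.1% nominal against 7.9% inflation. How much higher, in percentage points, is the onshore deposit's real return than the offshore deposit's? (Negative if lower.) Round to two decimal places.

1.09

The onshore deposit real return: 1.027/1.033 − 1 = -0.581%.
The offshore deposit real return: 1.061/1.079 − 1 = -1.668%.
Difference: -0.581 − (-1.668) = 1.087 pp.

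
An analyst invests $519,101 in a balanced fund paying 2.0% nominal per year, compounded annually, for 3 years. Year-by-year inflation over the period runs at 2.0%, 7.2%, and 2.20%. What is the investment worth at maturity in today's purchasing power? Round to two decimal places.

Nominal value at maturity: $519,101 × (1 + 2.0%)^3 ≈ $550,874.13.
Price-level factor over 3 years: 1.020 × 1.072 × 1.0220 = 1.11749568.
The maturity value deflated by that factor is the answer in today's purchasing power.

$492,954.15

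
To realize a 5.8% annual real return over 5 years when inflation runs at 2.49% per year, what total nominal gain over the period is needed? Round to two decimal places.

49.91%

Required annual nominal rate: (1+5.8%)(1+2.49%) − 1 = 8.43442%.
Cumulative over 5 years: (1 + 0.0843442)^5 − 1 ≈ 0.49912.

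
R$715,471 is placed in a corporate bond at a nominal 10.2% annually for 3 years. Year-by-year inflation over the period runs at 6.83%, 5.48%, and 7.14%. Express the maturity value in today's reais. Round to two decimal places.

Nominal value at maturity: R$715,471 × (1 + 10.2%)^3 ≈ R$957,495.67.
Price-level factor over 3 years: 1.0683 × 1.0548 × 1.0714 ≈ 1.2072994188.
Dividing the nominal maturity value by the price-level factor gives the value in today's money.

R$793,088.82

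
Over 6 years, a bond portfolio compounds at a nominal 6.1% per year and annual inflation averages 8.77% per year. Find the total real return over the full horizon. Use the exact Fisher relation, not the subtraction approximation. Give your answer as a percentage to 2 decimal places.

-13.85%

The annual real rate is (1+6.1%)/(1+8.77%) − 1 = -2.4547%.
Compounded over 6 years: (1 + -0.024547)^6 − 1 ≈ -0.13854.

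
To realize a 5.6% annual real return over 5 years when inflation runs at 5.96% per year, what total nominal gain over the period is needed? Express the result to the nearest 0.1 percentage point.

75.4%

Required annual nominal rate: (1+5.6%)(1+5.96%) − 1 = 11.89376%.
Cumulative over 5 years: (1 + 0.1189376)^5 − 1 ≈ 0.75400.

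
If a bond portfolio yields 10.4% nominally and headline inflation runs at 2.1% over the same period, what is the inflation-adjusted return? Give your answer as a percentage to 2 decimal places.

Real return via the Fisher equation: (1 + 10.4%)/(1 + 2.1%) − 1 = 1.104/1.021 − 1 ≈ 0.08129.

8.13%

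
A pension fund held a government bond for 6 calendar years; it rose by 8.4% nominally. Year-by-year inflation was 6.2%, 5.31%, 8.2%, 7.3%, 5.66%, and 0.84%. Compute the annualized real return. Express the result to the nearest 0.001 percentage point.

-3.984%

Cumulative inflation factor: 1.062 × 1.0531 × 1.082 × 1.073 × 1.0566 × 1.0084 ≈ 1.38345.
Nominal growth factor: 1.08400. Real growth factor = 1.08400 / 1.38345 ≈ 0.78355.
Annualized: 0.78355^(1/6) − 1 ≈ -0.03984.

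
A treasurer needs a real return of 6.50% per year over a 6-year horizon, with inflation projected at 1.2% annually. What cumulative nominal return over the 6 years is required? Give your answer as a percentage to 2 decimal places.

Required annual nominal rate: (1+6.50%)(1+1.2%) − 1 = 7.778%.
Cumulative over 6 years: (1 + 0.07778)^6 − 1 ≈ 0.56740.

56.74%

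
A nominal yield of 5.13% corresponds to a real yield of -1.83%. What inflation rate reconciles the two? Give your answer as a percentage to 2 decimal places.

From (1+r_nom) = (1+r_real)(1+π), we get 1+π = (1 + 5.13%)/(1 − 1.83%) = 1.0513/0.9817 ≈ 1.07090.
So π ≈ 7.0897%.

7.09%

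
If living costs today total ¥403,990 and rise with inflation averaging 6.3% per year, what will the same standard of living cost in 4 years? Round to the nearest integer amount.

¥515,827

Cumulative price-level factor: (1+6.3%)^4 ≈ 1.2768299410.
Multiplying ¥403,990 by the price-level factor gives the future nominal sum.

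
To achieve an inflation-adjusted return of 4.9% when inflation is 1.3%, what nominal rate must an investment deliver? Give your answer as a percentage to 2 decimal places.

By the Fisher equation, 1 + r_nom = (1 + 4.9%)(1 + 1.3%) = 1.049 × 1.013 = 1.062637.
So r_nom = 6.2637%.

6.26%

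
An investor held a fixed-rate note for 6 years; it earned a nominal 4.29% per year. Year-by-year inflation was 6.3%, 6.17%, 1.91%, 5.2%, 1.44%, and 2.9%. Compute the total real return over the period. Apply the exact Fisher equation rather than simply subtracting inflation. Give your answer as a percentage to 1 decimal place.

1.9%

Cumulative inflation factor: 1.063 × 1.0617 × 1.0191 × 1.052 × 1.0144 × 1.029 ≈ 1.26297.
Nominal growth factor: 1.28664. Real growth factor = 1.28664 / 1.26297 ≈ 1.01874.
Total real return ≈ 1.8741%.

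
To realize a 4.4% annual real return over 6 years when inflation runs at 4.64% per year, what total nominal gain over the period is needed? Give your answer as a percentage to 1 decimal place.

Required annual nominal rate: (1+4.4%)(1+4.64%) − 1 = 9.24416%.
Cumulative over 6 years: (1 + 0.0924416)^6 − 1 ≈ 0.69977.

70.0%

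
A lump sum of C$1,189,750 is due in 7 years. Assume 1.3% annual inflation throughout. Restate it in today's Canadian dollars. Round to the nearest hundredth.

Price-level factor over 7 years: (1 + 1.3%)^7 ≈ 1.0946269025.
Purchasing power today: C$1,189,750 divided by that factor.

C$1,086,900.02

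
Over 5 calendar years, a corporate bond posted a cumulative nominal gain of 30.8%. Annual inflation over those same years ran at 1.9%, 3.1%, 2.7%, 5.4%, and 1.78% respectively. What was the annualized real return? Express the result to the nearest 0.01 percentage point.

2.48%

Cumulative inflation factor: 1.019 × 1.031 × 1.027 × 1.054 × 1.0178 ≈ 1.15746.
Nominal growth factor: 1.30800. Real growth factor = 1.30800 / 1.15746 ≈ 1.13006.
Annualized: 1.13006^(1/5) − 1 ≈ 0.02476.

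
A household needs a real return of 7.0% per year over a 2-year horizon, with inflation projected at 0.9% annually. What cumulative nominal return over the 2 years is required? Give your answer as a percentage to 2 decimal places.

Required annual nominal rate: (1+7.0%)(1+0.9%) − 1 = 7.963%.
Cumulative over 2 years: (1 + 0.07963)^2 − 1 ≈ 0.16560.

16.56%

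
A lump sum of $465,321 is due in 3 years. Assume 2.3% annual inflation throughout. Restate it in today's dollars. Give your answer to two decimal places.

$434,636.06

Price-level factor over 3 years: (1 + 2.3%)^3 = 1.070599167.
Purchasing power today: $465,321 divided by that factor.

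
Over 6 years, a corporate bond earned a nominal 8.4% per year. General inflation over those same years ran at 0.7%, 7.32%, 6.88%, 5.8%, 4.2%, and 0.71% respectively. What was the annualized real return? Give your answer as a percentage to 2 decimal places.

Cumulative inflation factor: 1.007 × 1.0732 × 1.0688 × 1.058 × 1.042 × 1.0071 ≈ 1.28243.
Nominal growth factor: 1.62247. Real growth factor = 1.62247 / 1.28243 ≈ 1.26515.
Annualized: 1.26515^(1/6) − 1 ≈ 0.03998.

4.00%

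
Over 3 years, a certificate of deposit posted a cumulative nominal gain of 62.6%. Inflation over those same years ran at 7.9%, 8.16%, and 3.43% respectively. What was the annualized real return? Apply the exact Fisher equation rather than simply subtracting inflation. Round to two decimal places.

Cumulative inflation factor: 1.079 × 1.0816 × 1.0343 ≈ 1.20708.
Nominal growth factor: 1.62600. Real growth factor = 1.62600 / 1.20708 ≈ 1.34706.
Annualized: 1.34706^(1/3) − 1 ≈ 0.10441.

10.44%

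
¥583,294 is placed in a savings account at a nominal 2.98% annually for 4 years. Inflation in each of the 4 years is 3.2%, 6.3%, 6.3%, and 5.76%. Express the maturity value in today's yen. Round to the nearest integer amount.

¥531,902

Nominal value at maturity: ¥583,294 × (1 + 2.98%)^4 ≈ ¥655,993.
Price-level factor over 4 years: 1.032 × 1.063 × 1.063 × 1.0576 ≈ 1.2332969813.
Dividing the nominal maturity value by the price-level factor gives the value in today's money.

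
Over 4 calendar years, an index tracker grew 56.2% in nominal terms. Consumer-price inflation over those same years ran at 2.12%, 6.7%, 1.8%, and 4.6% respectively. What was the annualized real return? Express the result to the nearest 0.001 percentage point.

7.716%

Cumulative inflation factor: 1.0212 × 1.067 × 1.018 × 1.046 ≈ 1.16026.
Nominal growth factor: 1.56200. Real growth factor = 1.56200 / 1.16026 ≈ 1.34625.
Annualized: 1.34625^(1/4) − 1 ≈ 0.07716.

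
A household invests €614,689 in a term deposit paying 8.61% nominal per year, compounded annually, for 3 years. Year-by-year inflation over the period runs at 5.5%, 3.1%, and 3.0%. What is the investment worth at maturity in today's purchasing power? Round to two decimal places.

Nominal value at maturity: €614,689 × (1 + 8.61%)^3 ≈ €787,525.97.
Price-level factor over 3 years: 1.055 × 1.031 × 1.030 = 1.12033615.
The maturity value deflated by that factor is the answer in today's purchasing power.

€702,937.21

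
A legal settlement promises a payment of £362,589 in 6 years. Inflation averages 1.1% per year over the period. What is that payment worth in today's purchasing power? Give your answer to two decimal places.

Price-level factor over 6 years: (1 + 1.1%)^6 ≈ 1.0678418406.
Purchasing power today: £362,589 divided by that factor.

£339,553.09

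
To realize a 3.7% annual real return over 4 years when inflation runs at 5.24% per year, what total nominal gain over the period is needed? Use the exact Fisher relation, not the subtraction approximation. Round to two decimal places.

41.85%

Required annual nominal rate: (1+3.7%)(1+5.24%) − 1 = 9.13388%.
Cumulative over 4 years: (1 + 0.0913388)^4 − 1 ≈ 0.41853.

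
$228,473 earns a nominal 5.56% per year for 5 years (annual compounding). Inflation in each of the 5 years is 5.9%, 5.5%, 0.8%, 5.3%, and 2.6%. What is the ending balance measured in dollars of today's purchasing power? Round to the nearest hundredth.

$246,120.11

Nominal value at maturity: $228,473 × (1 + 5.56%)^5 ≈ $299,455.15.
Price-level factor over 5 years: 1.059 × 1.055 × 1.008 × 1.053 × 1.026 ≈ 1.2167032940.
The maturity value deflated by that factor is the answer in today's purchasing power.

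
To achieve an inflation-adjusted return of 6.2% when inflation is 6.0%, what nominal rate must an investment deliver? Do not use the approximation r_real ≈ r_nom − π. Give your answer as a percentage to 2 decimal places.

By the Fisher equation, 1 + r_nom = (1 + 6.2%)(1 + 6.0%) = 1.062 × 1.060 = 1.12572.
So r_nom = 12.572%.

12.57%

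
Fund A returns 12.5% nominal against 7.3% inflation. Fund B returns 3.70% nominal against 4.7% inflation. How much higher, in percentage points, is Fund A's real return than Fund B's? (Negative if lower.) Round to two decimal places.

5.80

Fund A real return: 1.125/1.073 − 1 = 4.846%.
Fund B real return: 1.0370/1.047 − 1 = -0.955%.
Difference: 4.846 − (-0.955) = 5.801 pp.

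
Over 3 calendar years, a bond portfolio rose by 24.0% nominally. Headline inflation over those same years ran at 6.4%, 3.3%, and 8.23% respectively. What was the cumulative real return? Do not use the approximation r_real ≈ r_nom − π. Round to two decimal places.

4.24%

Cumulative inflation factor: 1.064 × 1.033 × 1.0823 ≈ 1.18957.
Nominal growth factor: 1.24000. Real growth factor = 1.24000 / 1.18957 ≈ 1.04239.
Total real return ≈ 4.2394%.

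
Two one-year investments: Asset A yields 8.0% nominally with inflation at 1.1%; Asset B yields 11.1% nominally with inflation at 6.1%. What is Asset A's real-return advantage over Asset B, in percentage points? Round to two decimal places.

2.11

Asset A real return: 1.080/1.011 − 1 = 6.825%.
Asset B real return: 1.111/1.061 − 1 = 4.713%.
Difference: 6.825 − 4.713 = 2.112 pp.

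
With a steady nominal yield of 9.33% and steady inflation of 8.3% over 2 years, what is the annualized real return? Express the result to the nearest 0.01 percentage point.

0.95%

With constant rates the annual real return is the same each year: (1+9.33%)/(1+8.3%) − 1 = 0.00951.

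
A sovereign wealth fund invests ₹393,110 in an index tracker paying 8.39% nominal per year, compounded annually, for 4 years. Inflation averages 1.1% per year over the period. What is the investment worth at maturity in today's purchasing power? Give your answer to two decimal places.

Nominal value at maturity: ₹393,110 × (1 + 8.39%)^4 ≈ ₹542,588.96.
Price-level factor over 4 years: (1 + 1.1%)^4 ≈ 1.0447313386.
The maturity value deflated by that factor is the answer in today's purchasing power.

₹519,357.41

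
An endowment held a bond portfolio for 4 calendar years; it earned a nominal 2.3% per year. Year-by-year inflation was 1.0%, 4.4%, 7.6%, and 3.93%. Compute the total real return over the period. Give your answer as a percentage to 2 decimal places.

-7.12%

Cumulative inflation factor: 1.010 × 1.044 × 1.076 × 1.0393 ≈ 1.17917.
Nominal growth factor: 1.09522. Real growth factor = 1.09522 / 1.17917 ≈ 0.92881.
Total real return ≈ -7.1189%.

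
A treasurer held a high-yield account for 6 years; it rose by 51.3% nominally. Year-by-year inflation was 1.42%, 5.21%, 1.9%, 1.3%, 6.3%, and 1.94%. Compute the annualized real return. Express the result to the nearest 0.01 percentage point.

4.03%

Cumulative inflation factor: 1.0142 × 1.0521 × 1.019 × 1.013 × 1.063 × 1.0194 ≈ 1.19355.
Nominal growth factor: 1.51300. Real growth factor = 1.51300 / 1.19355 ≈ 1.26764.
Annualized: 1.26764^(1/6) − 1 ≈ 0.04032.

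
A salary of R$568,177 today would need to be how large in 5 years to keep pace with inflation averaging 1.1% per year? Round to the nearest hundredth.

Cumulative price-level factor: (1+1.1%)^5 ≈ 1.0562233834.
The nominal amount required is R$568,177 scaled up by that factor.

R$600,121.83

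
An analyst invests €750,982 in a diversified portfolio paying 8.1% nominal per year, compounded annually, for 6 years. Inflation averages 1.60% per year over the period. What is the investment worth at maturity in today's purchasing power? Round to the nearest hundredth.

Nominal value at maturity: €750,982 × (1 + 8.1%)^6 ≈ €1,198,350.03.
Price-level factor over 6 years: (1 + 1.60%)^6 ≈ 1.0999229093.
The maturity value deflated by that factor is the answer in today's purchasing power.

€1,089,485.47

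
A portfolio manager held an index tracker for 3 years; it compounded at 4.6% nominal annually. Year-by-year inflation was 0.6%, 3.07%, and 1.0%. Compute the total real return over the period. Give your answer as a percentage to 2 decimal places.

9.28%

Cumulative inflation factor: 1.006 × 1.0307 × 1.010 ≈ 1.04725.
Nominal growth factor: 1.14445. Real growth factor = 1.14445 / 1.04725 ≈ 1.09281.
Total real return ≈ 9.2807%.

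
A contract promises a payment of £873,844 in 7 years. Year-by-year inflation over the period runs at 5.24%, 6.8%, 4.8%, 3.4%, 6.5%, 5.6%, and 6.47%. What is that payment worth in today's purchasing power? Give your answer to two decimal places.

Price-level factor over 7 years: 1.0524 × 1.068 × 1.048 × 1.034 × 1.065 × 1.056 × 1.0647 ≈ 1.4583934111.
Purchasing power today: £873,844 divided by that factor.

£599,182.63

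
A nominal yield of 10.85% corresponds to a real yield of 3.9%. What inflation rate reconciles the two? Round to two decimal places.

6.69%

From (1+r_nom) = (1+r_real)(1+π), we get 1+π = (1 + 10.85%)/(1 + 3.9%) = 1.1085/1.039 ≈ 1.06689.
So π ≈ 6.6891%.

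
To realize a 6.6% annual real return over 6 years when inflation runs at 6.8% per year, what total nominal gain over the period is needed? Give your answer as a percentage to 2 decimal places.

117.76%

Required annual nominal rate: (1+6.6%)(1+6.8%) − 1 = 13.8488%.
Cumulative over 6 years: (1 + 0.138488)^6 − 1 ≈ 1.17756.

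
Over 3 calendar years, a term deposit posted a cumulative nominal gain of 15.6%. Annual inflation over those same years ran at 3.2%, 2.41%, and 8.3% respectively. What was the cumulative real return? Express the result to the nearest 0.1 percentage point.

1.0%

Cumulative inflation factor: 1.032 × 1.0241 × 1.083 ≈ 1.14459.
Nominal growth factor: 1.15600. Real growth factor = 1.15600 / 1.14459 ≈ 1.00997.
Total real return ≈ 0.9967%.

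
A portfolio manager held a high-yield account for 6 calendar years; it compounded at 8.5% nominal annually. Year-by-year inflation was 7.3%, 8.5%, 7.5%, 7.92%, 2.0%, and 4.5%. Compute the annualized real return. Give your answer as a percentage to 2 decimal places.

Cumulative inflation factor: 1.073 × 1.085 × 1.075 × 1.0792 × 1.020 × 1.045 ≈ 1.43965.
Nominal growth factor: 1.63147. Real growth factor = 1.63147 / 1.43965 ≈ 1.13324.
Annualized: 1.13324^(1/6) − 1 ≈ 0.02107.

2.11%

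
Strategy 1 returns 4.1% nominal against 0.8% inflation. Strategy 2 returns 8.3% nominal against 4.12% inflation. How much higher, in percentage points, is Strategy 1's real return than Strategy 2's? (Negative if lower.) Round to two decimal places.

Strategy 1 real return: 1.041/1.008 − 1 = 3.274%.
Strategy 2 real return: 1.083/1.0412 − 1 = 4.015%.
Difference: 3.274 − 4.015 = -0.741 pp.

-0.74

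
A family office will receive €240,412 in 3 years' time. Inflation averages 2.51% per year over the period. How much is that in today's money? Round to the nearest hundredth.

Price-level factor over 3 years: (1 + 2.51%)^3 ≈ 1.0772058433.
Purchasing power today: €240,412 divided by that factor.

€223,181.11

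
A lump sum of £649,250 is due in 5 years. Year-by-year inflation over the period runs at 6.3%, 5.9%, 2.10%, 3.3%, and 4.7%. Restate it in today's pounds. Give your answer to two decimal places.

£522,287.93

Price-level factor over 5 years: 1.063 × 1.059 × 1.0210 × 1.033 × 1.047 ≈ 1.2430882744.
Purchasing power today: £649,250 divided by that factor.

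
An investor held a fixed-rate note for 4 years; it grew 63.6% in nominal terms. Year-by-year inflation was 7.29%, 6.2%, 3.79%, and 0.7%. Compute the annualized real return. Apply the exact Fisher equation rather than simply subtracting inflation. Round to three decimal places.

Cumulative inflation factor: 1.0729 × 1.062 × 1.0379 × 1.007 ≈ 1.19088.
Nominal growth factor: 1.63600. Real growth factor = 1.63600 / 1.19088 ≈ 1.37377.
Annualized: 1.37377^(1/4) − 1 ≈ 0.08263.

8.263%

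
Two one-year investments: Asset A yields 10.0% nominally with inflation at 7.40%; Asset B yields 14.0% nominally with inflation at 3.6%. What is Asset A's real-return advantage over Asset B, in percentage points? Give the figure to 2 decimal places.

Asset A real return: 1.100/1.0740 − 1 = 2.421%.
Asset B real return: 1.140/1.036 − 1 = 10.039%.
Difference: 2.421 − 10.039 = -7.618 pp.

-7.62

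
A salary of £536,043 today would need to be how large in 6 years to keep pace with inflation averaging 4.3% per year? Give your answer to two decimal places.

Cumulative price-level factor: (1+4.3%)^6 ≈ 1.2873773104.
Multiplying £536,043 by the price-level factor gives the future nominal sum.

£690,089.60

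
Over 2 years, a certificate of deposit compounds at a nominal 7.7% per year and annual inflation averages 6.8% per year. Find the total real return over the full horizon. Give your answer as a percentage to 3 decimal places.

1.692%

The annual real rate is (1+7.7%)/(1+6.8%) − 1 = 0.8427%.
Compounded over 2 years: (1 + 0.008427)^2 − 1 ≈ 0.01692.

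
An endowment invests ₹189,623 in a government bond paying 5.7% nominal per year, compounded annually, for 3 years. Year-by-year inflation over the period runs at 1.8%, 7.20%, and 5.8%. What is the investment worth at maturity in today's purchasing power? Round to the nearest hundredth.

₹193,949.09

Nominal value at maturity: ₹189,623 × (1 + 5.7%)^3 ≈ ₹223,931.91.
Price-level factor over 3 years: 1.018 × 1.0720 × 1.058 = 1.154591168.
Dividing the nominal maturity value by the price-level factor gives the value in today's money.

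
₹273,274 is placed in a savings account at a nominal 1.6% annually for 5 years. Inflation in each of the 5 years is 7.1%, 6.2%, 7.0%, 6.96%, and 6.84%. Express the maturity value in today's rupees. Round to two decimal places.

₹212,722.69

Nominal value at maturity: ₹273,274 × (1 + 1.6%)^5 ≈ ₹295,846.78.
Price-level factor over 5 years: 1.071 × 1.062 × 1.070 × 1.0696 × 1.0684 ≈ 1.3907627141.
Dividing the nominal maturity value by the price-level factor gives the value in today's money.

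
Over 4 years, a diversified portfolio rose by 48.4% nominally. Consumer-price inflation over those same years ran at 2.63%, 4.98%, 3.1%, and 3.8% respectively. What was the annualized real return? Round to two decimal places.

Cumulative inflation factor: 1.0263 × 1.0498 × 1.031 × 1.038 ≈ 1.15302.
Nominal growth factor: 1.48400. Real growth factor = 1.48400 / 1.15302 ≈ 1.28705.
Annualized: 1.28705^(1/4) − 1 ≈ 0.06512.

6.51%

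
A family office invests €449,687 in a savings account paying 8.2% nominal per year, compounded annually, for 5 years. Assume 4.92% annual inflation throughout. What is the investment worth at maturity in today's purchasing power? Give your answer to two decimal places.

Nominal value at maturity: €449,687 × (1 + 8.2%)^5 ≈ €666,878.38.
Price-level factor over 5 years: (1 + 4.92%)^5 ≈ 1.2714269407.
The maturity value deflated by that factor is the answer in today's purchasing power.

€524,511.76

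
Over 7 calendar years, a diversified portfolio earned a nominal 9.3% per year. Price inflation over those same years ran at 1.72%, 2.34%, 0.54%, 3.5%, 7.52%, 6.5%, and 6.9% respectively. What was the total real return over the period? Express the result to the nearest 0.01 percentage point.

Cumulative inflation factor: 1.0172 × 1.0234 × 1.0054 × 1.035 × 1.0752 × 1.065 × 1.069 ≈ 1.32601.
Nominal growth factor: 1.86355. Real growth factor = 1.86355 / 1.32601 ≈ 1.40538.
Total real return ≈ 40.5379%.

40.54%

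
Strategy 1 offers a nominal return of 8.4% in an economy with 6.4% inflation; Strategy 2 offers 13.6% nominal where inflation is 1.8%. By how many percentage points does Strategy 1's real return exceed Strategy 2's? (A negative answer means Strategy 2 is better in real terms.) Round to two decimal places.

-9.71

Strategy 1 real return: 1.084/1.064 − 1 = 1.880%.
Strategy 2 real return: 1.136/1.018 − 1 = 11.591%.
Difference: 1.880 − 11.591 = -9.711 pp.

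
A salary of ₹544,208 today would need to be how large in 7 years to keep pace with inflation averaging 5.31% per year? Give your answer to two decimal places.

Cumulative price-level factor: (1+5.31%)^7 ≈ 1.4364393356.
Multiplying ₹544,208 by the price-level factor gives the future nominal sum.

₹781,721.78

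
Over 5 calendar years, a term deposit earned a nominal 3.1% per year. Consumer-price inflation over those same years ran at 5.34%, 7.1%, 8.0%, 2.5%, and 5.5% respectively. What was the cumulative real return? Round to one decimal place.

Cumulative inflation factor: 1.0534 × 1.071 × 1.080 × 1.025 × 1.055 ≈ 1.31760.
Nominal growth factor: 1.16491. Real growth factor = 1.16491 / 1.31760 ≈ 0.88412.
Total real return ≈ -11.5882%.

-11.6%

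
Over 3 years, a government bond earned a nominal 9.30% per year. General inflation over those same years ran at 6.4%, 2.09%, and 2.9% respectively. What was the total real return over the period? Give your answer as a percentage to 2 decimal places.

16.82%

Cumulative inflation factor: 1.064 × 1.0209 × 1.029 ≈ 1.11774.
Nominal growth factor: 1.30575. Real growth factor = 1.30575 / 1.11774 ≈ 1.16821.
Total real return ≈ 16.8208%.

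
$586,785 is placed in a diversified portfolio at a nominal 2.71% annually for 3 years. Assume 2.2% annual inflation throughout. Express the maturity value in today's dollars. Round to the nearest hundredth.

Nominal value at maturity: $586,785 × (1 + 2.71%)^3 ≈ $635,795.12.
Price-level factor over 3 years: (1 + 2.2%)^3 = 1.067462648.
The maturity value deflated by that factor is the answer in today's purchasing power.

$595,613.46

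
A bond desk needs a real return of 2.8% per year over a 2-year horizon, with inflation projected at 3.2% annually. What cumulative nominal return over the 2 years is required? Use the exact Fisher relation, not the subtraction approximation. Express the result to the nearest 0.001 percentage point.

Required annual nominal rate: (1+2.8%)(1+3.2%) − 1 = 6.0896%.
Cumulative over 2 years: (1 + 0.060896)^2 − 1 ≈ 0.12550.

12.550%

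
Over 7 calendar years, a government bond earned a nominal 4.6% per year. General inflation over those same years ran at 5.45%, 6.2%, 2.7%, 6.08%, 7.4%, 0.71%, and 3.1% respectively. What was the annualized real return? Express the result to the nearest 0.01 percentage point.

Cumulative inflation factor: 1.0545 × 1.062 × 1.027 × 1.0608 × 1.074 × 1.0071 × 1.031 ≈ 1.36054.
Nominal growth factor: 1.37000. Real growth factor = 1.37000 / 1.36054 ≈ 1.00696.
Annualized: 1.00696^(1/7) − 1 ≈ 0.00099.

0.10%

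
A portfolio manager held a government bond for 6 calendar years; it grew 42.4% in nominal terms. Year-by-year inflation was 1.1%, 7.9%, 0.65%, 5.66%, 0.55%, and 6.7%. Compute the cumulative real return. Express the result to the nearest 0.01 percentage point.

14.41%

Cumulative inflation factor: 1.011 × 1.079 × 1.0065 × 1.0566 × 1.0055 × 1.067 ≈ 1.24464.
Nominal growth factor: 1.42400. Real growth factor = 1.42400 / 1.24464 ≈ 1.14411.
Total real return ≈ 14.4107%.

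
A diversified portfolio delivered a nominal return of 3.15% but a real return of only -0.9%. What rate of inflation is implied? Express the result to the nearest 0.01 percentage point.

From (1+r_nom) = (1+r_real)(1+π), we get 1+π = (1 + 3.15%)/(1 − 0.9%) = 1.0315/0.991 ≈ 1.04087.
So π ≈ 4.0868%.

4.09%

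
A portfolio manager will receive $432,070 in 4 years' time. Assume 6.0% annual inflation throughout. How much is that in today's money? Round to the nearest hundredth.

Price-level factor over 4 years: (1 + 6.0%)^4 = 1.26247696.
Purchasing power today: $432,070 divided by that factor.

$342,239.91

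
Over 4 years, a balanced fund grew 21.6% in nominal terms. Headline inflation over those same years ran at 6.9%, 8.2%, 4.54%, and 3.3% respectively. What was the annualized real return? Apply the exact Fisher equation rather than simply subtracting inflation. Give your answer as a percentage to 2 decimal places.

Cumulative inflation factor: 1.069 × 1.082 × 1.0454 × 1.033 ≈ 1.24907.
Nominal growth factor: 1.21600. Real growth factor = 1.21600 / 1.24907 ≈ 0.97352.
Annualized: 0.97352^(1/4) − 1 ≈ -0.00669.

-0.67%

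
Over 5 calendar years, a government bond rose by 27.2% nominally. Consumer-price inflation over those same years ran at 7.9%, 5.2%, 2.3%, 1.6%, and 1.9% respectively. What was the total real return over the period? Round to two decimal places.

Cumulative inflation factor: 1.079 × 1.052 × 1.023 × 1.016 × 1.019 ≈ 1.20221.
Nominal growth factor: 1.27200. Real growth factor = 1.27200 / 1.20221 ≈ 1.05805.
Total real return ≈ 5.8051%.

5.81%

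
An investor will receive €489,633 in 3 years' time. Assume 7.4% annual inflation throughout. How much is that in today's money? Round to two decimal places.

Price-level factor over 3 years: (1 + 7.4%)^3 = 1.238833224.
Purchasing power today: €489,633 divided by that factor.

€395,237.22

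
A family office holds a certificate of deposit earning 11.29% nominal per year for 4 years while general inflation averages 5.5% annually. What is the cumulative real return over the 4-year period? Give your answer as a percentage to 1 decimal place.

The annual real rate is (1+11.29%)/(1+5.5%) − 1 = 5.4882%.
Compounded over 4 years: (1 + 0.054882)^4 − 1 ≈ 0.23827.

23.8%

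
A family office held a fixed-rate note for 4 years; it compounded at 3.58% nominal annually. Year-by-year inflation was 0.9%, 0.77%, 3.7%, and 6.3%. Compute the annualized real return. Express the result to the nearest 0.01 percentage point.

0.67%

Cumulative inflation factor: 1.009 × 1.0077 × 1.037 × 1.063 ≈ 1.12082.
Nominal growth factor: 1.15108. Real growth factor = 1.15108 / 1.12082 ≈ 1.02700.
Annualized: 1.02700^(1/4) − 1 ≈ 0.00668.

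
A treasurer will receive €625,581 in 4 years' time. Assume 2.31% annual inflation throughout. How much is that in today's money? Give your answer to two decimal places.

Price-level factor over 4 years: (1 + 2.31%)^4 ≈ 1.0956512503.
Purchasing power today: €625,581 divided by that factor.

€570,967.27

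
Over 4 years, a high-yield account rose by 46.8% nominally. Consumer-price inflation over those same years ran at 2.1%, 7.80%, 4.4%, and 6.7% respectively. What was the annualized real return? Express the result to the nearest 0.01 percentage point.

4.61%

Cumulative inflation factor: 1.021 × 1.0780 × 1.044 × 1.067 ≈ 1.22605.
Nominal growth factor: 1.46800. Real growth factor = 1.46800 / 1.22605 ≈ 1.19734.
Annualized: 1.19734^(1/4) − 1 ≈ 0.04605.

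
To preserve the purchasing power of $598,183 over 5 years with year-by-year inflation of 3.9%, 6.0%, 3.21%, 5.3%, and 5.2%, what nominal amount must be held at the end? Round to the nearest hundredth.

$753,219.18

Cumulative price-level factor: 1.039 × 1.060 × 1.0321 × 1.053 × 1.052 ≈ 1.2591785064.
The nominal amount required is $598,183 scaled up by that factor.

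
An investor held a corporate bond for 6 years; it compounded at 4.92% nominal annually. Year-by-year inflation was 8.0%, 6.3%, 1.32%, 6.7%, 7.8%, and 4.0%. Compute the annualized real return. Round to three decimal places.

Cumulative inflation factor: 1.080 × 1.063 × 1.0132 × 1.067 × 1.078 × 1.040 ≈ 1.39145.
Nominal growth factor: 1.33398. Real growth factor = 1.33398 / 1.39145 ≈ 0.95870.
Annualized: 0.95870^(1/6) − 1 ≈ -0.00701.

-0.701%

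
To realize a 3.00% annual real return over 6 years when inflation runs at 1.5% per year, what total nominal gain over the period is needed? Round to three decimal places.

Required annual nominal rate: (1+3.00%)(1+1.5%) − 1 = 4.545%.
Cumulative over 6 years: (1 + 0.04545)^6 − 1 ≈ 0.30563.

30.563%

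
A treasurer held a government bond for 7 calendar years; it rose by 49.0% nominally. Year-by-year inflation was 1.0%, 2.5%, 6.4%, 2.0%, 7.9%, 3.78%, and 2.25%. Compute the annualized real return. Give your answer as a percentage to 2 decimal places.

Cumulative inflation factor: 1.010 × 1.025 × 1.064 × 1.020 × 1.079 × 1.0378 × 1.0225 ≈ 1.28643.
Nominal growth factor: 1.49000. Real growth factor = 1.49000 / 1.28643 ≈ 1.15825.
Annualized: 1.15825^(1/7) − 1 ≈ 0.02121.

2.12%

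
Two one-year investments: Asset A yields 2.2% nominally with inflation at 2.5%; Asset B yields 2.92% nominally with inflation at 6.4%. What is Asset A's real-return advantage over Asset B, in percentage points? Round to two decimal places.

2.98

Asset A real return: 1.022/1.025 − 1 = -0.293%.
Asset B real return: 1.0292/1.064 − 1 = -3.271%.
Difference: -0.293 − (-3.271) = 2.978 pp.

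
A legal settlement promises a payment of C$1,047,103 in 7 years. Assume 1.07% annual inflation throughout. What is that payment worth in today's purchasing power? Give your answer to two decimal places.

C$971,926.77

Price-level factor over 7 years: (1 + 1.07%)^7 ≈ 1.0773476282.
Purchasing power today: C$1,047,103 divided by that factor.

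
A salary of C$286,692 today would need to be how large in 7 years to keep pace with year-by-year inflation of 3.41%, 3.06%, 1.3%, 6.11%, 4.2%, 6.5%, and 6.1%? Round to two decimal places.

Cumulative price-level factor: 1.0341 × 1.0306 × 1.013 × 1.0611 × 1.042 × 1.065 × 1.061 ≈ 1.3488111481.
Multiplying C$286,692 by the price-level factor gives the future nominal sum.

C$386,693.37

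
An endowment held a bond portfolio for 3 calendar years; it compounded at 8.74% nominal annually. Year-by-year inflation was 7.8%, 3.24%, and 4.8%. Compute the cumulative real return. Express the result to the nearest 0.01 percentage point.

10.24%

Cumulative inflation factor: 1.078 × 1.0324 × 1.048 ≈ 1.16635.
Nominal growth factor: 1.28578. Real growth factor = 1.28578 / 1.16635 ≈ 1.10240.
Total real return ≈ 10.2402%.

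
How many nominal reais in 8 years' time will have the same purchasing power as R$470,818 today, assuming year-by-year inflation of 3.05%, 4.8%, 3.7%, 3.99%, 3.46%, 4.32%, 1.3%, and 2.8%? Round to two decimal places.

R$616,276.04

Cumulative price-level factor: 1.0305 × 1.048 × 1.037 × 1.0399 × 1.0346 × 1.0432 × 1.013 × 1.028 ≈ 1.3089474936.
The nominal amount required is R$470,818 scaled up by that factor.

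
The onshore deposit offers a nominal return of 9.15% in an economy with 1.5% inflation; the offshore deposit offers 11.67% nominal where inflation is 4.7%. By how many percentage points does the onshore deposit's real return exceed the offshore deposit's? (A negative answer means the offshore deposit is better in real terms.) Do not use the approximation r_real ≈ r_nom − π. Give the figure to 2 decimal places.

The onshore deposit real return: 1.0915/1.015 − 1 = 7.537%.
The offshore deposit real return: 1.1167/1.047 − 1 = 6.657%.
Difference: 7.537 − 6.657 = 0.880 pp.

0.88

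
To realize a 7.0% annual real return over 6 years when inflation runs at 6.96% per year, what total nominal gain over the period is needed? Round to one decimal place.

Required annual nominal rate: (1+7.0%)(1+6.96%) − 1 = 14.4472%.
Cumulative over 6 years: (1 + 0.144472)^6 − 1 ≈ 1.24714.

124.7%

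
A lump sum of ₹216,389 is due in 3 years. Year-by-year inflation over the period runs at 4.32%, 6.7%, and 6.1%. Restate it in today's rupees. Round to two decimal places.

₹183,226.29

Price-level factor over 3 years: 1.0432 × 1.067 × 1.061 = 1.1809931584.
Purchasing power today: ₹216,389 divided by that factor.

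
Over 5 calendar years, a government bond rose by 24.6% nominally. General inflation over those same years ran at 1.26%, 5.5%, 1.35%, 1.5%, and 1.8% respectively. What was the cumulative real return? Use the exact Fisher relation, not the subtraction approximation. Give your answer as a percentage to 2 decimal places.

Cumulative inflation factor: 1.0126 × 1.055 × 1.0135 × 1.015 × 1.018 ≈ 1.11874.
Nominal growth factor: 1.24600. Real growth factor = 1.24600 / 1.11874 ≈ 1.11376.
Total real return ≈ 11.3756%.

11.38%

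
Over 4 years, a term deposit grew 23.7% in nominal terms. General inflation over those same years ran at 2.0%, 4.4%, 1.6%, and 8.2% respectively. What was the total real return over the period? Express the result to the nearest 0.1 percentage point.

Cumulative inflation factor: 1.020 × 1.044 × 1.016 × 1.082 ≈ 1.17064.
Nominal growth factor: 1.23700. Real growth factor = 1.23700 / 1.17064 ≈ 1.05669.
Total real return ≈ 5.6691%.

5.7%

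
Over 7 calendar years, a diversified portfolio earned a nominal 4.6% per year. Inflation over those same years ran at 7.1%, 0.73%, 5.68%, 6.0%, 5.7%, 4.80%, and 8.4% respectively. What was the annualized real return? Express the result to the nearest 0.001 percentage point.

Cumulative inflation factor: 1.071 × 1.0073 × 1.0568 × 1.060 × 1.057 × 1.0480 × 1.084 ≈ 1.45115.
Nominal growth factor: 1.37000. Real growth factor = 1.37000 / 1.45115 ≈ 0.94408.
Annualized: 0.94408^(1/7) − 1 ≈ -0.00819.

-0.819%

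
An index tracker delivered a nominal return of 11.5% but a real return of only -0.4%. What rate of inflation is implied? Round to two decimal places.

From (1+r_nom) = (1+r_real)(1+π), we get 1+π = (1 + 11.5%)/(1 − 0.4%) = 1.115/0.996 ≈ 1.11948.
So π ≈ 11.9478%.

11.95%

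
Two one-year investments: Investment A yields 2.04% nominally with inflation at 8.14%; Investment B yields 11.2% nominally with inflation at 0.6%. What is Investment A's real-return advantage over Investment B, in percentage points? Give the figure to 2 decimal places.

Investment A real return: 1.0204/1.0814 − 1 = -5.641%.
Investment B real return: 1.112/1.006 − 1 = 10.537%.
Difference: -5.641 − 10.537 = -16.178 pp.

-16.18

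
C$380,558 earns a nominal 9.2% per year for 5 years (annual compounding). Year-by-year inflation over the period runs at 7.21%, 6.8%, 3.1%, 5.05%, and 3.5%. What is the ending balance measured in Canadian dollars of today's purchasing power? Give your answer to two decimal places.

C$460,396.94

Nominal value at maturity: C$380,558 × (1 + 9.2%)^5 ≈ C$590,927.29.
Price-level factor over 5 years: 1.0721 × 1.068 × 1.031 × 1.0505 × 1.035 ≈ 1.2835169861.
The maturity value deflated by that factor is the answer in today's purchasing power.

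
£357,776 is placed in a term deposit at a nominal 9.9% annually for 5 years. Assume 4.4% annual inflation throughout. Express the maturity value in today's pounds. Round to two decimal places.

Nominal value at maturity: £357,776 × (1 + 9.9%)^5 ≈ £573,587.48.
Price-level factor over 5 years: (1 + 4.4%)^5 ≈ 1.2402307454.
Dividing the nominal maturity value by the price-level factor gives the value in today's money.

£462,484.49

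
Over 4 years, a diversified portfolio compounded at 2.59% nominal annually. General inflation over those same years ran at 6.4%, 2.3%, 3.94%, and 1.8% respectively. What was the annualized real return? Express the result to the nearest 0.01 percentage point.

-0.97%

Cumulative inflation factor: 1.064 × 1.023 × 1.0394 × 1.018 ≈ 1.15172.
Nominal growth factor: 1.10769. Real growth factor = 1.10769 / 1.15172 ≈ 0.96177.
Annualized: 0.96177^(1/4) − 1 ≈ -0.00970.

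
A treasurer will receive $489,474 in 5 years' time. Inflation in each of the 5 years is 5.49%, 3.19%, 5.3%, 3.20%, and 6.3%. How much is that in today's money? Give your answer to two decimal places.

Price-level factor over 5 years: 1.0549 × 1.0319 × 1.053 × 1.0320 × 1.063 ≈ 1.2574485887.
Purchasing power today: $489,474 divided by that factor.

$389,259.65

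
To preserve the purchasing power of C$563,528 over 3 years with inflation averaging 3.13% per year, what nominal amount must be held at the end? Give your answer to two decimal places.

C$618,116.81

Cumulative price-level factor: (1+3.13%)^3 ≈ 1.0968697343.
Multiplying C$563,528 by the price-level factor gives the future nominal sum.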